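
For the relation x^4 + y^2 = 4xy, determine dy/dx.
Differentiate both sides with respect to x, treating y as y(x). By the chain rule, any term containing y contributes a factor of y' = dy/dx when we differentiate it.

Move every term to one side and write the relation as F(x, y) = 0. Term by term,
  d/dx[x^4] = 4x^3
  d/dx[-4xy] = -4x·y' - 4y
  d/dx[y^2] = 2y·y'

The pieces without y' make up ∂F/∂x and the coefficient of y' is ∂F/∂y:
  ∂F/∂x = 4x^3 - 4y,
  ∂F/∂y = -4x + 2y.

Since d/dx[F] = ∂F/∂x + (∂F/∂y)·y' = 0, solve for y':
  (∂F/∂y)·y' = -∂F/∂x
  dy/dx = -(∂F/∂x)/(∂F/∂y) = -(4x^3 - 4y)/(-4x + 2y) = 2(x^3 - y)/(2x - y)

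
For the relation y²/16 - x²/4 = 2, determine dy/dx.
Apply d/dx to both sides, remembering that y depends on x. Each occurrence of y therefore brings in a y' = dy/dx via the chain rule.

With F(x, y) equal to the left-hand side minus the right, differentiate F term by term:
  d/dx[-x^2/4] = -x/2
  d/dx[y^2/16] = y·y'/8
  d/dx[-2] = 0
Adding these up, d/dx[F] = 0 becomes
  (-x/2) + (y/8)·y' = 0,
so isolating y',
  dy/dx = -(-x/2)/(y/8) = 4x/y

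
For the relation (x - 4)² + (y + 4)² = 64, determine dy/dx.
Take d/dx of both sides. Since y is implicitly a function of x, the chain rule attaches a y' = dy/dx factor whenever we differentiate through y.

Set F(x, y) = (left side) − (right side), so the curve is F = 0. Differentiating each term of F:
  d/dx[(x - 4)^2] = 2x - 8
  d/dx[(y + 4)^2] = 2·y'(y + 4)
  d/dx[-64] = 0

Collecting, the y'-free part is the partial derivative in x and the y' coefficient is the partial derivative in y:
  ∂F/∂x = 2x - 8
  ∂F/∂y = 2y + 8

so d/dx[F(x, y(x))] = ∂F/∂x + (∂F/∂y)·y' = 0. Rearranging,
  dy/dx = -(∂F/∂x)/(∂F/∂y) = -(2x - 8)/(2y + 8) = (4 - x)/(y + 4)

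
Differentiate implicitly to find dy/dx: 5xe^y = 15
Differentiate the relation implicitly: treat y = y(x) and apply the chain rule, so every y-derivative picks up a y' = dy/dx factor.

With everything moved to the left-hand side, differentiate term by term:
  d/dx[5x·e^(y)] = 5x·y'·e^(y) + 5e^(y)
  d/dx[-15] = 0

Separating the contributions that come from x directly and those that come through y:
  without y':      5e^(y)
  multiplying y':  5x·e^(y)

so (5e^(y)) + (5x·e^(y))·y' = 0, and therefore
  dy/dx = -(5e^(y))/(5x·e^(y)) = -1/x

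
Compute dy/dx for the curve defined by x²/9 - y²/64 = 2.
Apply d/dx to both sides, remembering that y depends on x. Each occurrence of y therefore brings in a y' = dy/dx via the chain rule.

With F(x, y) equal to the left-hand side minus the right, differentiate F term by term:
  d/dx[x^2/9] = 2x/9
  d/dx[-y^2/64] = -y·y'/32
  d/dx[-2] = 0
Adding these up, d/dx[F] = 0 becomes
  (2x/9) + (-y/32)·y' = 0,
so isolating y',
  dy/dx = -(2x/9)/(-y/32) = 64x/(9y)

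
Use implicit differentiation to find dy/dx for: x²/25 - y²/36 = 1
Differentiate the relation implicitly: treat y = y(x) and apply the chain rule, so every y-derivative picks up a y' = dy/dx factor.

With everything moved to the left-hand side, differentiate term by term:
  d/dx[x^2/25] = 2x/25
  d/dx[-y^2/36] = -y·y'/18
  d/dx[-1] = 0

Separating the contributions that come from x directly and those that come through y:
  without y':      2x/25
  multiplying y':  -y/18

so (2x/25) + (-y/18)·y' = 0, and therefore
  dy/dx = -(2x/25)/(-y/18) = 36x/(25y)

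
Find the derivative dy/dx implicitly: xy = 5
Apply d/dx to both sides, remembering that y depends on x. Each occurrence of y therefore brings in a y' = dy/dx via the chain rule.

With F(x, y) equal to the left-hand side minus the right, differentiate F term by term:
  d/dx[xy] = x·y' + y
  d/dx[-5] = 0
Adding these up, d/dx[F] = 0 becomes
  (y) + (x)·y' = 0,
so isolating y',
  dy/dx = -(y)/(x) = -y/x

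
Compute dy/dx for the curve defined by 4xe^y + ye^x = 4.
Differentiate the relation implicitly: treat y = y(x) and apply the chain rule, so every y-derivative picks up a y' = dy/dx factor.

With everything moved to the left-hand side, differentiate term by term:
  d/dx[4x·e^(y)] = 4x·y'·e^(y) + 4e^(y)
  d/dx[y·e^(x)] = y·e^(x) + y'·e^(x)
  d/dx[-4] = 0

Separating the contributions that come from x directly and those that come through y:
  without y':      y·e^(x) + 4e^(y)
  multiplying y':  4x·e^(y) + e^(x)

so (y·e^(x) + 4e^(y)) + (4x·e^(y) + e^(x))·y' = 0, and therefore
  dy/dx = -(y·e^(x) + 4e^(y))/(4x·e^(y) + e^(x)) = (-y·e^(x) - 4e^(y))/(4x·e^(y) + e^(x))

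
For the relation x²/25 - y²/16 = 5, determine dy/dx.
Take d/dx of both sides. Since y is implicitly a function of x, the chain rule attaches a y' = dy/dx factor whenever we differentiate through y.

Set F(x, y) = (left side) − (right side), so the curve is F = 0. Differentiating each term of F:
  d/dx[x^2/25] = 2x/25
  d/dx[-y^2/16] = -y·y'/8
  d/dx[-5] = 0

Collecting, the y'-free part is the partial derivative in x and the y' coefficient is the partial derivative in y:
  ∂F/∂x = 2x/25
  ∂F/∂y = -y/8

so d/dx[F(x, y(x))] = ∂F/∂x + (∂F/∂y)·y' = 0. Rearranging,
  dy/dx = -(∂F/∂x)/(∂F/∂y) = -(2x/25)/(-y/8) = 16x/(25y)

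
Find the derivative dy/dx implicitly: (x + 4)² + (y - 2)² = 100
Differentiate the relation implicitly: treat y = y(x) and apply the chain rule, so every y-derivative picks up a y' = dy/dx factor.

With everything moved to the left-hand side, differentiate term by term:
  d/dx[(x + 4)^2] = 2x + 8
  d/dx[(y - 2)^2] = 2·y'(y - 2)
  d/dx[-100] = 0

Separating the contributions that come from x directly and those that come through y:
  without y':      2x + 8
  multiplying y':  2y - 4

so (2x + 8) + (2y - 4)·y' = 0, and therefore
  dy/dx = -(2x + 8)/(2y - 4) = (-x - 4)/(y - 2)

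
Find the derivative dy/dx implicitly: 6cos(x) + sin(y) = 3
Take d/dx of both sides. Since y is implicitly a function of x, the chain rule attaches a y' = dy/dx factor whenever we differentiate through y.

Set F(x, y) = (left side) − (right side), so the curve is F = 0. Differentiating each term of F:
  d/dx[sin(y)] = y'·cos(y)
  d/dx[6cos(x)] = -6sin(x)
  d/dx[-3] = 0

Collecting, the y'-free part is the partial derivative in x and the y' coefficient is the partial derivative in y:
  ∂F/∂x = -6sin(x)
  ∂F/∂y = cos(y)

so d/dx[F(x, y(x))] = ∂F/∂x + (∂F/∂y)·y' = 0. Rearranging,
  dy/dx = -(∂F/∂x)/(∂F/∂y) = -(-6sin(x))/(cos(y)) = 6sin(x)/cos(y)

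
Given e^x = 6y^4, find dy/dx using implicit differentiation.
Apply d/dx to both sides, remembering that y depends on x. Each occurrence of y therefore brings in a y' = dy/dx via the chain rule.

With F(x, y) equal to the left-hand side minus the right, differentiate F term by term:
  d/dx[-6y^4] = -24y^3·y'
  d/dx[e^(x)] = e^(x)
Adding these up, d/dx[F] = 0 becomes
  (e^(x)) + (-24y^3)·y' = 0,
so isolating y',
  dy/dx = -(e^(x))/(-24y^3) = e^(x)/(24y^3)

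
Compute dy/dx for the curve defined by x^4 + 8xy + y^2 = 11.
Differentiate both sides with respect to x, treating y as y(x). By the chain rule, any term containing y contributes a factor of y' = dy/dx when we differentiate it.

Move every term to one side and write the relation as F(x, y) = 0. Term by term,
  d/dx[x^4] = 4x^3
  d/dx[8xy] = 8x·y' + 8y
  d/dx[y^2] = 2y·y'
  d/dx[-11] = 0

The pieces without y' make up ∂F/∂x and the coefficient of y' is ∂F/∂y:
  ∂F/∂x = 4x^3 + 8y,
  ∂F/∂y = 8x + 2y.

Since d/dx[F] = ∂F/∂x + (∂F/∂y)·y' = 0, solve for y':
  (∂F/∂y)·y' = -∂F/∂x
  dy/dx = -(∂F/∂x)/(∂F/∂y) = -(4x^3 + 8y)/(8x + 2y) = 2(-x^3 - 2y)/(4x + y)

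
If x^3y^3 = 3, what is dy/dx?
Differentiate both sides with respect to x, treating y as y(x). By the chain rule, any term containing y contributes a factor of y' = dy/dx when we differentiate it.

Move every term to one side and write the relation as F(x, y) = 0. Term by term,
  d/dx[x^3y^3] = 3x^3y^2·y' + 3x^2y^3
  d/dx[-3] = 0

The pieces without y' make up ∂F/∂x and the coefficient of y' is ∂F/∂y:
  ∂F/∂x = 3x^2y^3,
  ∂F/∂y = 3x^3y^2.

Since d/dx[F] = ∂F/∂x + (∂F/∂y)·y' = 0, solve for y':
  (∂F/∂y)·y' = -∂F/∂x
  dy/dx = -(∂F/∂x)/(∂F/∂y) = -(3x^2y^3)/(3x^3y^2) = -y/x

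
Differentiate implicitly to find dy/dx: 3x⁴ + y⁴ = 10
Apply d/dx to both sides, remembering that y depends on x. Each occurrence of y therefore brings in a y' = dy/dx via the chain rule.

With F(x, y) equal to the left-hand side minus the right, differentiate F term by term:
  d/dx[3x^4] = 12x^3
  d/dx[y^4] = 4y^3·y'
  d/dx[-10] = 0
Adding these up, d/dx[F] = 0 becomes
  (12x^3) + (4y^3)·y' = 0,
so isolating y',
  dy/dx = -(12x^3)/(4y^3) = -3x^3/y^3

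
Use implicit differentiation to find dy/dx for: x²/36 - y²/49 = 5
Differentiate the relation implicitly: treat y = y(x) and apply the chain rule, so every y-derivative picks up a y' = dy/dx factor.

With everything moved to the left-hand side, differentiate term by term:
  d/dx[x^2/36] = x/18
  d/dx[-y^2/49] = -2y·y'/49
  d/dx[-5] = 0

Separating the contributions that come from x directly and those that come through y:
  without y':      x/18
  multiplying y':  -2y/49

so (x/18) + (-2y/49)·y' = 0, and therefore
  dy/dx = -(x/18)/(-2y/49) = 49x/(36y)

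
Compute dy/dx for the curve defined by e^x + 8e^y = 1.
Differentiate both sides with respect to x, treating y as y(x). By the chain rule, any term containing y contributes a factor of y' = dy/dx when we differentiate it.

Move every term to one side and write the relation as F(x, y) = 0. Term by term,
  d/dx[e^(x)] = e^(x)
  d/dx[8e^(y)] = 8·y'·e^(y)
  d/dx[-1] = 0

The pieces without y' make up ∂F/∂x and the coefficient of y' is ∂F/∂y:
  ∂F/∂x = e^(x),
  ∂F/∂y = 8e^(y).

Since d/dx[F] = ∂F/∂x + (∂F/∂y)·y' = 0, solve for y':
  (∂F/∂y)·y' = -∂F/∂x
  dy/dx = -(∂F/∂x)/(∂F/∂y) = -(e^(x))/(8e^(y)) = -e^(x - y)/8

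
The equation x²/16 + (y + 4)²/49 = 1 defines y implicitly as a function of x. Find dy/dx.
Take d/dx of both sides. Since y is implicitly a function of x, the chain rule attaches a y' = dy/dx factor whenever we differentiate through y.

Set F(x, y) = (left side) − (right side), so the curve is F = 0. Differentiating each term of F:
  d/dx[x^2/16] = x/8
  d/dx[(y + 4)^2/49] = 2·y'(y + 4)/49
  d/dx[-1] = 0

Collecting, the y'-free part is the partial derivative in x and the y' coefficient is the partial derivative in y:
  ∂F/∂x = x/8
  ∂F/∂y = 2y/49 + 8/49

so d/dx[F(x, y(x))] = ∂F/∂x + (∂F/∂y)·y' = 0. Rearranging,
  dy/dx = -(∂F/∂x)/(∂F/∂y) = -(x/8)/(2y/49 + 8/49)
        = -(x/8)/(2(y + 4)/49) = -49x/(16y + 64)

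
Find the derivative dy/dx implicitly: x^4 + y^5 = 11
Differentiate both sides with respect to x, treating y as y(x). By the chain rule, any term containing y contributes a factor of y' = dy/dx when we differentiate it.

Move every term to one side and write the relation as F(x, y) = 0. Term by term,
  d/dx[x^4] = 4x^3
  d/dx[y^5] = 5y^4·y'
  d/dx[-11] = 0

The pieces without y' make up ∂F/∂x and the coefficient of y' is ∂F/∂y:
  ∂F/∂x = 4x^3,
  ∂F/∂y = 5y^4.

Since d/dx[F] = ∂F/∂x + (∂F/∂y)·y' = 0, solve for y':
  (∂F/∂y)·y' = -∂F/∂x
  dy/dx = -(∂F/∂x)/(∂F/∂y) = -(4x^3)/(5y^4) = -4x^3/(5y^4)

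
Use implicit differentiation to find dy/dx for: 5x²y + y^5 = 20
Take d/dx of both sides. Since y is implicitly a function of x, the chain rule attaches a y' = dy/dx factor whenever we differentiate through y.

Set F(x, y) = (left side) − (right side), so the curve is F = 0. Differentiating each term of F:
  d/dx[5x^2y] = 5x^2·y' + 10xy
  d/dx[y^5] = 5y^4·y'
  d/dx[-20] = 0

Collecting, the y'-free part is the partial derivative in x and the y' coefficient is the partial derivative in y:
  ∂F/∂x = 10xy
  ∂F/∂y = 5x^2 + 5y^4

so d/dx[F(x, y(x))] = ∂F/∂x + (∂F/∂y)·y' = 0. Rearranging,
  dy/dx = -(∂F/∂x)/(∂F/∂y) = -(10xy)/(5x^2 + 5y^4) = -2xy/(x^2 + y^4)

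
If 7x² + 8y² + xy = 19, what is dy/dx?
Apply d/dx to both sides, remembering that y depends on x. Each occurrence of y therefore brings in a y' = dy/dx via the chain rule.

With F(x, y) equal to the left-hand side minus the right, differentiate F term by term:
  d/dx[7x^2] = 14x
  d/dx[xy] = x·y' + y
  d/dx[8y^2] = 16y·y'
  d/dx[-19] = 0
Adding these up, d/dx[F] = 0 becomes
  (14x + y) + (x + 16y)·y' = 0,
so isolating y',
  dy/dx = -(14x + y)/(x + 16y) = (-14x - y)/(x + 16y)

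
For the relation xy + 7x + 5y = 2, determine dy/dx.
Differentiate the relation implicitly: treat y = y(x) and apply the chain rule, so every y-derivative picks up a y' = dy/dx factor.

With everything moved to the left-hand side, differentiate term by term:
  d/dx[xy] = x·y' + y
  d/dx[7x] = 7
  d/dx[5y] = 5·y'
  d/dx[-2] = 0

Separating the contributions that come from x directly and those that come through y:
  without y':      y + 7
  multiplying y':  x + 5

so (y + 7) + (x + 5)·y' = 0, and therefore
  dy/dx = -(y + 7)/(x + 5) = (-y - 7)/(x + 5)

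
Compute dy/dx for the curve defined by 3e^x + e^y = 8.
Apply d/dx to both sides, remembering that y depends on x. Each occurrence of y therefore brings in a y' = dy/dx via the chain rule.

With F(x, y) equal to the left-hand side minus the right, differentiate F term by term:
  d/dx[3e^(x)] = 3e^(x)
  d/dx[e^(y)] = y'·e^(y)
  d/dx[-8] = 0
Adding these up, d/dx[F] = 0 becomes
  (3e^(x)) + (e^(y))·y' = 0,
so isolating y',
  dy/dx = -(3e^(x))/(e^(y)) = -3e^(x - y)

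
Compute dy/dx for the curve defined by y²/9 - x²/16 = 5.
Take d/dx of both sides. Since y is implicitly a function of x, the chain rule attaches a y' = dy/dx factor whenever we differentiate through y.

Set F(x, y) = (left side) − (right side), so the curve is F = 0. Differentiating each term of F:
  d/dx[-x^2/16] = -x/8
  d/dx[y^2/9] = 2y·y'/9
  d/dx[-5] = 0

Collecting, the y'-free part is the partial derivative in x and the y' coefficient is the partial derivative in y:
  ∂F/∂x = -x/8
  ∂F/∂y = 2y/9

so d/dx[F(x, y(x))] = ∂F/∂x + (∂F/∂y)·y' = 0. Rearranging,
  dy/dx = -(∂F/∂x)/(∂F/∂y) = -(-x/8)/(2y/9) = 9x/(16y)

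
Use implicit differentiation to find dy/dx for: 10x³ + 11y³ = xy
Take d/dx of both sides. Since y is implicitly a function of x, the chain rule attaches a y' = dy/dx factor whenever we differentiate through y.

Set F(x, y) = (left side) − (right side), so the curve is F = 0. Differentiating each term of F:
  d/dx[10x^3] = 30x^2
  d/dx[-xy] = -x·y' - y
  d/dx[11y^3] = 33y^2·y'

Collecting, the y'-free part is the partial derivative in x and the y' coefficient is the partial derivative in y:
  ∂F/∂x = 30x^2 - y
  ∂F/∂y = -x + 33y^2

so d/dx[F(x, y(x))] = ∂F/∂x + (∂F/∂y)·y' = 0. Rearranging,
  dy/dx = -(∂F/∂x)/(∂F/∂y) = -(30x^2 - y)/(-x + 33y^2) = (30x^2 - y)/(x - 33y^2)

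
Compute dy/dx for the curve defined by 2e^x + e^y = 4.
Apply d/dx to both sides, remembering that y depends on x. Each occurrence of y therefore brings in a y' = dy/dx via the chain rule.

With F(x, y) equal to the left-hand side minus the right, differentiate F term by term:
  d/dx[2e^(x)] = 2e^(x)
  d/dx[e^(y)] = y'·e^(y)
  d/dx[-4] = 0
Adding these up, d/dx[F] = 0 becomes
  (2e^(x)) + (e^(y))·y' = 0,
so isolating y',
  dy/dx = -(2e^(x))/(e^(y)) = -2e^(x - y)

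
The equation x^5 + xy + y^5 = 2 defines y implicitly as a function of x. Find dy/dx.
Differentiate the relation implicitly: treat y = y(x) and apply the chain rule, so every y-derivative picks up a y' = dy/dx factor.

With everything moved to the left-hand side, differentiate term by term:
  d/dx[x^5] = 5x^4
  d/dx[xy] = x·y' + y
  d/dx[y^5] = 5y^4·y'
  d/dx[-2] = 0

Separating the contributions that come from x directly and those that come through y:
  without y':      5x^4 + y
  multiplying y':  x + 5y^4

so (5x^4 + y) + (x + 5y^4)·y' = 0, and therefore
  dy/dx = -(5x^4 + y)/(x + 5y^4) = (-5x^4 - y)/(x + 5y^4)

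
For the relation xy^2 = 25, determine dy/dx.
Take d/dx of both sides. Since y is implicitly a function of x, the chain rule attaches a y' = dy/dx factor whenever we differentiate through y.

Set F(x, y) = (left side) − (right side), so the curve is F = 0. Differentiating each term of F:
  d/dx[xy^2] = 2xy·y' + y^2
  d/dx[-25] = 0

Collecting, the y'-free part is the partial derivative in x and the y' coefficient is the partial derivative in y:
  ∂F/∂x = y^2
  ∂F/∂y = 2xy

so d/dx[F(x, y(x))] = ∂F/∂x + (∂F/∂y)·y' = 0. Rearranging,
  dy/dx = -(∂F/∂x)/(∂F/∂y) = -(y^2)/(2xy) = -y/(2x)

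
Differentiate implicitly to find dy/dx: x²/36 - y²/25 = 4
Differentiate the relation implicitly: treat y = y(x) and apply the chain rule, so every y-derivative picks up a y' = dy/dx factor.

With everything moved to the left-hand side, differentiate term by term:
  d/dx[x^2/36] = x/18
  d/dx[-y^2/25] = -2y·y'/25
  d/dx[-4] = 0

Separating the contributions that come from x directly and those that come through y:
  without y':      x/18
  multiplying y':  -2y/25

so (x/18) + (-2y/25)·y' = 0, and therefore
  dy/dx = -(x/18)/(-2y/25) = 25x/(36y)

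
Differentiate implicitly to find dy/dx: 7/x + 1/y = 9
Take d/dx of both sides. Since y is implicitly a function of x, the chain rule attaches a y' = dy/dx factor whenever we differentiate through y.

Set F(x, y) = (left side) − (right side), so the curve is F = 0. Differentiating each term of F:
  d/dx[1/y] = -y'/y^2
  d/dx[7/x] = -7/x^2
  d/dx[-9] = 0

Collecting, the y'-free part is the partial derivative in x and the y' coefficient is the partial derivative in y:
  ∂F/∂x = -7/x^2
  ∂F/∂y = -1/y^2

so d/dx[F(x, y(x))] = ∂F/∂x + (∂F/∂y)·y' = 0. Rearranging,
  dy/dx = -(∂F/∂x)/(∂F/∂y) = -(-7/x^2)/(-1/y^2) = -7y^2/x^2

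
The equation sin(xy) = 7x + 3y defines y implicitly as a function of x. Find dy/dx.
Differentiate the relation implicitly: treat y = y(x) and apply the chain rule, so every y-derivative picks up a y' = dy/dx factor.

With everything moved to the left-hand side, differentiate term by term:
  d/dx[-7x] = -7
  d/dx[-3y] = -3·y'
  d/dx[sin(xy)] = (x·y' + y)·cos(xy)

Separating the contributions that come from x directly and those that come through y:
  without y':      y·cos(xy) - 7
  multiplying y':  x·cos(xy) - 3

so (y·cos(xy) - 7) + (x·cos(xy) - 3)·y' = 0, and therefore
  dy/dx = -(y·cos(xy) - 7)/(x·cos(xy) - 3) = (-y·cos(xy) + 7)/(x·cos(xy) - 3)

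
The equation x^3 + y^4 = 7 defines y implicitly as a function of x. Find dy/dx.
Differentiate both sides with respect to x, treating y as y(x). By the chain rule, any term containing y contributes a factor of y' = dy/dx when we differentiate it.

Move every term to one side and write the relation as F(x, y) = 0. Term by term,
  d/dx[x^3] = 3x^2
  d/dx[y^4] = 4y^3·y'
  d/dx[-7] = 0

The pieces without y' make up ∂F/∂x and the coefficient of y' is ∂F/∂y:
  ∂F/∂x = 3x^2,
  ∂F/∂y = 4y^3.

Since d/dx[F] = ∂F/∂x + (∂F/∂y)·y' = 0, solve for y':
  (∂F/∂y)·y' = -∂F/∂x
  dy/dx = -(∂F/∂x)/(∂F/∂y) = -(3x^2)/(4y^3) = -3x^2/(4y^3)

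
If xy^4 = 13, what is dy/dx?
Differentiate the relation implicitly: treat y = y(x) and apply the chain rule, so every y-derivative picks up a y' = dy/dx factor.

With everything moved to the left-hand side, differentiate term by term:
  d/dx[xy^4] = 4xy^3·y' + y^4
  d/dx[-13] = 0

Separating the contributions that come from x directly and those that come through y:
  without y':      y^4
  multiplying y':  4xy^3

so (y^4) + (4xy^3)·y' = 0, and therefore
  dy/dx = -(y^4)/(4xy^3) = -y/(4x)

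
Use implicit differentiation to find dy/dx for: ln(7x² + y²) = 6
Differentiate both sides with respect to x, treating y as y(x). By the chain rule, any term containing y contributes a factor of y' = dy/dx when we differentiate it.

Move every term to one side and write the relation as F(x, y) = 0. Term by term,
  d/dx[ln(7x^2 + y^2)] = (14x + 2y·y')/(7x^2 + y^2)
  d/dx[-6] = 0

The pieces without y' make up ∂F/∂x and the coefficient of y' is ∂F/∂y:
  ∂F/∂x = 14x/(7x^2 + y^2),
  ∂F/∂y = 2y/(7x^2 + y^2).

Since d/dx[F] = ∂F/∂x + (∂F/∂y)·y' = 0, solve for y':
  (∂F/∂y)·y' = -∂F/∂x
  dy/dx = -(∂F/∂x)/(∂F/∂y) = -(14x/(7x^2 + y^2))/(2y/(7x^2 + y^2)) = -7x/y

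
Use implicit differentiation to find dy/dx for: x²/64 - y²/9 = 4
Differentiate both sides with respect to x, treating y as y(x). By the chain rule, any term containing y contributes a factor of y' = dy/dx when we differentiate it.

Move every term to one side and write the relation as F(x, y) = 0. Term by term,
  d/dx[x^2/64] = x/32
  d/dx[-y^2/9] = -2y·y'/9
  d/dx[-4] = 0

The pieces without y' make up ∂F/∂x and the coefficient of y' is ∂F/∂y:
  ∂F/∂x = x/32,
  ∂F/∂y = -2y/9.

Since d/dx[F] = ∂F/∂x + (∂F/∂y)·y' = 0, solve for y':
  (∂F/∂y)·y' = -∂F/∂x
  dy/dx = -(∂F/∂x)/(∂F/∂y) = -(x/32)/(-2y/9) = 9x/(64y)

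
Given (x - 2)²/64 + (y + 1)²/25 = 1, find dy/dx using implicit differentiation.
Differentiate both sides with respect to x, treating y as y(x). By the chain rule, any term containing y contributes a factor of y' = dy/dx when we differentiate it.

Move every term to one side and write the relation as F(x, y) = 0. Term by term,
  d/dx[(x - 2)^2/64] = x/32 - 1/16
  d/dx[(y + 1)^2/25] = 2·y'(y + 1)/25
  d/dx[-1] = 0

The pieces without y' make up ∂F/∂x and the coefficient of y' is ∂F/∂y:
  ∂F/∂x = x/32 - 1/16,
  ∂F/∂y = 2y/25 + 2/25.

Since d/dx[F] = ∂F/∂x + (∂F/∂y)·y' = 0, solve for y':
  (∂F/∂y)·y' = -∂F/∂x
  dy/dx = -(∂F/∂x)/(∂F/∂y) = -(x/32 - 1/16)/(2y/25 + 2/25)
        = -((x - 2)/32)/(2(y + 1)/25) = 25(2 - x)/(64(y + 1))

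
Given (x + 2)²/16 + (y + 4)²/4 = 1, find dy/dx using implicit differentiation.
Differentiate the relation implicitly: treat y = y(x) and apply the chain rule, so every y-derivative picks up a y' = dy/dx factor.

With everything moved to the left-hand side, differentiate term by term:
  d/dx[(x + 2)^2/16] = x/8 + 1/4
  d/dx[(y + 4)^2/4] = y'(y + 4)/2
  d/dx[-1] = 0

Separating the contributions that come from x directly and those that come through y:
  without y':      x/8 + 1/4
  multiplying y':  y/2 + 2

so (x/8 + 1/4) + (y/2 + 2)·y' = 0, and therefore
  dy/dx = -(x/8 + 1/4)/(y/2 + 2)
        = -((x + 2)/8)/((y + 4)/2) = (-x - 2)/(4(y + 4))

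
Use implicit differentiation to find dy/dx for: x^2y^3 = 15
Take d/dx of both sides. Since y is implicitly a function of x, the chain rule attaches a y' = dy/dx factor whenever we differentiate through y.

Set F(x, y) = (left side) − (right side), so the curve is F = 0. Differentiating each term of F:
  d/dx[x^2y^3] = 3x^2y^2·y' + 2xy^3
  d/dx[-15] = 0

Collecting, the y'-free part is the partial derivative in x and the y' coefficient is the partial derivative in y:
  ∂F/∂x = 2xy^3
  ∂F/∂y = 3x^2y^2

so d/dx[F(x, y(x))] = ∂F/∂x + (∂F/∂y)·y' = 0. Rearranging,
  dy/dx = -(∂F/∂x)/(∂F/∂y) = -(2xy^3)/(3x^2y^2) = -2y/(3x)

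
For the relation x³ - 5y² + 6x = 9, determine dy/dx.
Take d/dx of both sides. Since y is implicitly a function of x, the chain rule attaches a y' = dy/dx factor whenever we differentiate through y.

Set F(x, y) = (left side) − (right side), so the curve is F = 0. Differentiating each term of F:
  d/dx[x^3] = 3x^2
  d/dx[6x] = 6
  d/dx[-5y^2] = -10y·y'
  d/dx[-9] = 0

Collecting, the y'-free part is the partial derivative in x and the y' coefficient is the partial derivative in y:
  ∂F/∂x = 3x^2 + 6
  ∂F/∂y = -10y

so d/dx[F(x, y(x))] = ∂F/∂x + (∂F/∂y)·y' = 0. Rearranging,
  dy/dx = -(∂F/∂x)/(∂F/∂y) = -(3x^2 + 6)/(-10y) = 3(x^2 + 2)/(10y)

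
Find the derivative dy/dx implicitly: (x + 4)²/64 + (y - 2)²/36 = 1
Differentiate the relation implicitly: treat y = y(x) and apply the chain rule, so every y-derivative picks up a y' = dy/dx factor.

With everything moved to the left-hand side, differentiate term by term:
  d/dx[(x + 4)^2/64] = x/32 + 1/8
  d/dx[(y - 2)^2/36] = y'(y - 2)/18
  d/dx[-1] = 0

Separating the contributions that come from x directly and those that come through y:
  without y':      x/32 + 1/8
  multiplying y':  y/18 - 1/9

so (x/32 + 1/8) + (y/18 - 1/9)·y' = 0, and therefore
  dy/dx = -(x/32 + 1/8)/(y/18 - 1/9)
        = -((x + 4)/32)/((y - 2)/18) = 9(-x - 4)/(16(y - 2))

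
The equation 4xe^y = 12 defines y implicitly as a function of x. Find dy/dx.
Apply d/dx to both sides, remembering that y depends on x. Each occurrence of y therefore brings in a y' = dy/dx via the chain rule.

With F(x, y) equal to the left-hand side minus the right, differentiate F term by term:
  d/dx[4x·e^(y)] = 4x·y'·e^(y) + 4e^(y)
  d/dx[-12] = 0
Adding these up, d/dx[F] = 0 becomes
  (4e^(y)) + (4x·e^(y))·y' = 0,
so isolating y',
  dy/dx = -(4e^(y))/(4x·e^(y)) = -1/x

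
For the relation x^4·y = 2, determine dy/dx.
Differentiate both sides with respect to x, treating y as y(x). By the chain rule, any term containing y contributes a factor of y' = dy/dx when we differentiate it.

Move every term to one side and write the relation as F(x, y) = 0. Term by term,
  d/dx[x^4y] = x^4·y' + 4x^3y
  d/dx[-2] = 0

The pieces without y' make up ∂F/∂x and the coefficient of y' is ∂F/∂y:
  ∂F/∂x = 4x^3y,
  ∂F/∂y = x^4.

Since d/dx[F] = ∂F/∂x + (∂F/∂y)·y' = 0, solve for y':
  (∂F/∂y)·y' = -∂F/∂x
  dy/dx = -(∂F/∂x)/(∂F/∂y) = -(4x^3y)/(x^4) = -4y/x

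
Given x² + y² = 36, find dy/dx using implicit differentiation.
Apply d/dx to both sides, remembering that y depends on x. Each occurrence of y therefore brings in a y' = dy/dx via the chain rule.

With F(x, y) equal to the left-hand side minus the right, differentiate F term by term:
  d/dx[x^2] = 2x
  d/dx[y^2] = 2y·y'
  d/dx[-36] = 0
Adding these up, d/dx[F] = 0 becomes
  (2x) + (2y)·y' = 0,
so isolating y',
  dy/dx = -(2x)/(2y) = -x/y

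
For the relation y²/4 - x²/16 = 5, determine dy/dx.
Differentiate both sides with respect to x, treating y as y(x). By the chain rule, any term containing y contributes a factor of y' = dy/dx when we differentiate it.

Move every term to one side and write the relation as F(x, y) = 0. Term by term,
  d/dx[-x^2/16] = -x/8
  d/dx[y^2/4] = y·y'/2
  d/dx[-5] = 0

The pieces without y' make up ∂F/∂x and the coefficient of y' is ∂F/∂y:
  ∂F/∂x = -x/8,
  ∂F/∂y = y/2.

Since d/dx[F] = ∂F/∂x + (∂F/∂y)·y' = 0, solve for y':
  (∂F/∂y)·y' = -∂F/∂x
  dy/dx = -(∂F/∂x)/(∂F/∂y) = -(-x/8)/(y/2) = x/(4y)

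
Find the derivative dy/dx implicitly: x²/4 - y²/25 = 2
Apply d/dx to both sides, remembering that y depends on x. Each occurrence of y therefore brings in a y' = dy/dx via the chain rule.

With F(x, y) equal to the left-hand side minus the right, differentiate F term by term:
  d/dx[x^2/4] = x/2
  d/dx[-y^2/25] = -2y·y'/25
  d/dx[-2] = 0
Adding these up, d/dx[F] = 0 becomes
  (x/2) + (-2y/25)·y' = 0,
so isolating y',
  dy/dx = -(x/2)/(-2y/25) = 25x/(4y)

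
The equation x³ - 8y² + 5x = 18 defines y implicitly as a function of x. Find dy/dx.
Differentiate the relation implicitly: treat y = y(x) and apply the chain rule, so every y-derivative picks up a y' = dy/dx factor.

With everything moved to the left-hand side, differentiate term by term:
  d/dx[x^3] = 3x^2
  d/dx[5x] = 5
  d/dx[-8y^2] = -16y·y'
  d/dx[-18] = 0

Separating the contributions that come from x directly and those that come through y:
  without y':      3x^2 + 5
  multiplying y':  -16y

so (3x^2 + 5) + (-16y)·y' = 0, and therefore
  dy/dx = -(3x^2 + 5)/(-16y) = (3x^2 + 5)/(16y)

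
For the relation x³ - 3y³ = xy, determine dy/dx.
Take d/dx of both sides. Since y is implicitly a function of x, the chain rule attaches a y' = dy/dx factor whenever we differentiate through y.

Set F(x, y) = (left side) − (right side), so the curve is F = 0. Differentiating each term of F:
  d/dx[x^3] = 3x^2
  d/dx[-xy] = -x·y' - y
  d/dx[-3y^3] = -9y^2·y'

Collecting, the y'-free part is the partial derivative in x and the y' coefficient is the partial derivative in y:
  ∂F/∂x = 3x^2 - y
  ∂F/∂y = -x - 9y^2

so d/dx[F(x, y(x))] = ∂F/∂x + (∂F/∂y)·y' = 0. Rearranging,
  dy/dx = -(∂F/∂x)/(∂F/∂y) = -(3x^2 - y)/(-x - 9y^2) = (3x^2 - y)/(x + 9y^2)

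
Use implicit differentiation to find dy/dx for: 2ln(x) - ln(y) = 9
Differentiate the relation implicitly: treat y = y(x) and apply the chain rule, so every y-derivative picks up a y' = dy/dx factor.

With everything moved to the left-hand side, differentiate term by term:
  d/dx[2ln(x)] = 2/x
  d/dx[-ln(y)] = -y'/y
  d/dx[-9] = 0

Separating the contributions that come from x directly and those that come through y:
  without y':      2/x
  multiplying y':  -1/y

so (2/x) + (-1/y)·y' = 0, and therefore
  dy/dx = -(2/x)/(-1/y) = 2y/x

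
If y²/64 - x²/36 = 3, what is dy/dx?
Differentiate the relation implicitly: treat y = y(x) and apply the chain rule, so every y-derivative picks up a y' = dy/dx factor.

With everything moved to the left-hand side, differentiate term by term:
  d/dx[-x^2/36] = -x/18
  d/dx[y^2/64] = y·y'/32
  d/dx[-3] = 0

Separating the contributions that come from x directly and those that come through y:
  without y':      -x/18
  multiplying y':  y/32

so (-x/18) + (y/32)·y' = 0, and therefore
  dy/dx = -(-x/18)/(y/32) = 16x/(9y)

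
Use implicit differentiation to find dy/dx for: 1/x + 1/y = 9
Apply d/dx to both sides, remembering that y depends on x. Each occurrence of y therefore brings in a y' = dy/dx via the chain rule.

With F(x, y) equal to the left-hand side minus the right, differentiate F term by term:
  d/dx[1/y] = -y'/y^2
  d/dx[1/x] = -1/x^2
  d/dx[-9] = 0
Adding these up, d/dx[F] = 0 becomes
  (-1/x^2) + (-1/y^2)·y' = 0,
so isolating y',
  dy/dx = -(-1/x^2)/(-1/y^2) = -y^2/x^2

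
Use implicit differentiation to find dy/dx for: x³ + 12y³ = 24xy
Differentiate the relation implicitly: treat y = y(x) and apply the chain rule, so every y-derivative picks up a y' = dy/dx factor.

With everything moved to the left-hand side, differentiate term by term:
  d/dx[x^3] = 3x^2
  d/dx[-24xy] = -24x·y' - 24y
  d/dx[12y^3] = 36y^2·y'

Separating the contributions that come from x directly and those that come through y:
  without y':      3x^2 - 24y
  multiplying y':  -24x + 36y^2

so (3x^2 - 24y) + (-24x + 36y^2)·y' = 0, and therefore
  dy/dx = -(3x^2 - 24y)/(-24x + 36y^2) = (x^2 - 8y)/(4(2x - 3y^2))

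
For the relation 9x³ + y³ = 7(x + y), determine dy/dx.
Take d/dx of both sides. Since y is implicitly a function of x, the chain rule attaches a y' = dy/dx factor whenever we differentiate through y.

Set F(x, y) = (left side) − (right side), so the curve is F = 0. Differentiating each term of F:
  d/dx[9x^3] = 27x^2
  d/dx[-7x] = -7
  d/dx[y^3] = 3y^2·y'
  d/dx[-7y] = -7·y'

Collecting, the y'-free part is the partial derivative in x and the y' coefficient is the partial derivative in y:
  ∂F/∂x = 27x^2 - 7
  ∂F/∂y = 3y^2 - 7

so d/dx[F(x, y(x))] = ∂F/∂x + (∂F/∂y)·y' = 0. Rearranging,
  dy/dx = -(∂F/∂x)/(∂F/∂y) = -(27x^2 - 7)/(3y^2 - 7) = (7 - 27x^2)/(3y^2 - 7)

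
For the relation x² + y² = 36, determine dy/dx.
Apply d/dx to both sides, remembering that y depends on x. Each occurrence of y therefore brings in a y' = dy/dx via the chain rule.

With F(x, y) equal to the left-hand side minus the right, differentiate F term by term:
  d/dx[x^2] = 2x
  d/dx[y^2] = 2y·y'
  d/dx[-36] = 0
Adding these up, d/dx[F] = 0 becomes
  (2x) + (2y)·y' = 0,
so isolating y',
  dy/dx = -(2x)/(2y) = -x/y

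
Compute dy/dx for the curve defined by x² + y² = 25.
Apply d/dx to both sides, remembering that y depends on x. Each occurrence of y therefore brings in a y' = dy/dx via the chain rule.

With F(x, y) equal to the left-hand side minus the right, differentiate F term by term:
  d/dx[x^2] = 2x
  d/dx[y^2] = 2y·y'
  d/dx[-25] = 0
Adding these up, d/dx[F] = 0 becomes
  (2x) + (2y)·y' = 0,
so isolating y',
  dy/dx = -(2x)/(2y) = -x/y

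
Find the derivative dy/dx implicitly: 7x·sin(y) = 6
Take d/dx of both sides. Since y is implicitly a function of x, the chain rule attaches a y' = dy/dx factor whenever we differentiate through y.

Set F(x, y) = (left side) − (right side), so the curve is F = 0. Differentiating each term of F:
  d/dx[7x·sin(y)] = 7x·y'·cos(y) + 7sin(y)
  d/dx[-6] = 0

Collecting, the y'-free part is the partial derivative in x and the y' coefficient is the partial derivative in y:
  ∂F/∂x = 7sin(y)
  ∂F/∂y = 7x·cos(y)

so d/dx[F(x, y(x))] = ∂F/∂x + (∂F/∂y)·y' = 0. Rearranging,
  dy/dx = -(∂F/∂x)/(∂F/∂y) = -(7sin(y))/(7x·cos(y)) = -tan(y)/x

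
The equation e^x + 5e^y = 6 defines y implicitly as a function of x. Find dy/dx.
Apply d/dx to both sides, remembering that y depends on x. Each occurrence of y therefore brings in a y' = dy/dx via the chain rule.

With F(x, y) equal to the left-hand side minus the right, differentiate F term by term:
  d/dx[e^(x)] = e^(x)
  d/dx[5e^(y)] = 5·y'·e^(y)
  d/dx[-6] = 0
Adding these up, d/dx[F] = 0 becomes
  (e^(x)) + (5e^(y))·y' = 0,
so isolating y',
  dy/dx = -(e^(x))/(5e^(y)) = -e^(x - y)/5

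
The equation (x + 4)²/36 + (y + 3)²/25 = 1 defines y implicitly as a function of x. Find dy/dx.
Take d/dx of both sides. Since y is implicitly a function of x, the chain rule attaches a y' = dy/dx factor whenever we differentiate through y.

Set F(x, y) = (left side) − (right side), so the curve is F = 0. Differentiating each term of F:
  d/dx[(x + 4)^2/36] = x/18 + 2/9
  d/dx[(y + 3)^2/25] = 2·y'(y + 3)/25
  d/dx[-1] = 0

Collecting, the y'-free part is the partial derivative in x and the y' coefficient is the partial derivative in y:
  ∂F/∂x = x/18 + 2/9
  ∂F/∂y = 2y/25 + 6/25

so d/dx[F(x, y(x))] = ∂F/∂x + (∂F/∂y)·y' = 0. Rearranging,
  dy/dx = -(∂F/∂x)/(∂F/∂y) = -(x/18 + 2/9)/(2y/25 + 6/25)
        = -((x + 4)/18)/(2(y + 3)/25) = 25(-x - 4)/(36(y + 3))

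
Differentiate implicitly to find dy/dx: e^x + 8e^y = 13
Differentiate the relation implicitly: treat y = y(x) and apply the chain rule, so every y-derivative picks up a y' = dy/dx factor.

With everything moved to the left-hand side, differentiate term by term:
  d/dx[e^(x)] = e^(x)
  d/dx[8e^(y)] = 8·y'·e^(y)
  d/dx[-13] = 0

Separating the contributions that come from x directly and those that come through y:
  without y':      e^(x)
  multiplying y':  8e^(y)

so (e^(x)) + (8e^(y))·y' = 0, and therefore
  dy/dx = -(e^(x))/(8e^(y)) = -e^(x - y)/8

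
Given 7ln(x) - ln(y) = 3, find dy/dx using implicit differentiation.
Take d/dx of both sides. Since y is implicitly a function of x, the chain rule attaches a y' = dy/dx factor whenever we differentiate through y.

Set F(x, y) = (left side) − (right side), so the curve is F = 0. Differentiating each term of F:
  d/dx[7ln(x)] = 7/x
  d/dx[-ln(y)] = -y'/y
  d/dx[-3] = 0

Collecting, the y'-free part is the partial derivative in x and the y' coefficient is the partial derivative in y:
  ∂F/∂x = 7/x
  ∂F/∂y = -1/y

so d/dx[F(x, y(x))] = ∂F/∂x + (∂F/∂y)·y' = 0. Rearranging,
  dy/dx = -(∂F/∂x)/(∂F/∂y) = -(7/x)/(-1/y) = 7y/x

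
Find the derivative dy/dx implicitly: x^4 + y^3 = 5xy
Take d/dx of both sides. Since y is implicitly a function of x, the chain rule attaches a y' = dy/dx factor whenever we differentiate through y.

Set F(x, y) = (left side) − (right side), so the curve is F = 0. Differentiating each term of F:
  d/dx[x^4] = 4x^3
  d/dx[-5xy] = -5x·y' - 5y
  d/dx[y^3] = 3y^2·y'

Collecting, the y'-free part is the partial derivative in x and the y' coefficient is the partial derivative in y:
  ∂F/∂x = 4x^3 - 5y
  ∂F/∂y = -5x + 3y^2

so d/dx[F(x, y(x))] = ∂F/∂x + (∂F/∂y)·y' = 0. Rearranging,
  dy/dx = -(∂F/∂x)/(∂F/∂y) = -(4x^3 - 5y)/(-5x + 3y^2) = (4x^3 - 5y)/(5x - 3y^2)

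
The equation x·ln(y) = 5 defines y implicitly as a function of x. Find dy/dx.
Take d/dx of both sides. Since y is implicitly a function of x, the chain rule attaches a y' = dy/dx factor whenever we differentiate through y.

Set F(x, y) = (left side) − (right side), so the curve is F = 0. Differentiating each term of F:
  d/dx[x·ln(y)] = x·y'/y + ln(y)
  d/dx[-5] = 0

Collecting, the y'-free part is the partial derivative in x and the y' coefficient is the partial derivative in y:
  ∂F/∂x = ln(y)
  ∂F/∂y = x/y

so d/dx[F(x, y(x))] = ∂F/∂x + (∂F/∂y)·y' = 0. Rearranging,
  dy/dx = -(∂F/∂x)/(∂F/∂y) = -(ln(y))/(x/y) = -y·ln(y)/x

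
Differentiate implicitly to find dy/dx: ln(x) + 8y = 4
Apply d/dx to both sides, remembering that y depends on x. Each occurrence of y therefore brings in a y' = dy/dx via the chain rule.

With F(x, y) equal to the left-hand side minus the right, differentiate F term by term:
  d/dx[8y] = 8·y'
  d/dx[ln(x)] = 1/x
  d/dx[-4] = 0
Adding these up, d/dx[F] = 0 becomes
  (1/x) + (8)·y' = 0,
so isolating y',
  dy/dx = -(1/x)/(8) = -1/(8x)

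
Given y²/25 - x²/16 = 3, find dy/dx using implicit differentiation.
Apply d/dx to both sides, remembering that y depends on x. Each occurrence of y therefore brings in a y' = dy/dx via the chain rule.

With F(x, y) equal to the left-hand side minus the right, differentiate F term by term:
  d/dx[-x^2/16] = -x/8
  d/dx[y^2/25] = 2y·y'/25
  d/dx[-3] = 0
Adding these up, d/dx[F] = 0 becomes
  (-x/8) + (2y/25)·y' = 0,
so isolating y',
  dy/dx = -(-x/8)/(2y/25) = 25x/(16y)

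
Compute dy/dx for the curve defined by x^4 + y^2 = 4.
Take d/dx of both sides. Since y is implicitly a function of x, the chain rule attaches a y' = dy/dx factor whenever we differentiate through y.

Set F(x, y) = (left side) − (right side), so the curve is F = 0. Differentiating each term of F:
  d/dx[x^4] = 4x^3
  d/dx[y^2] = 2y·y'
  d/dx[-4] = 0

Collecting, the y'-free part is the partial derivative in x and the y' coefficient is the partial derivative in y:
  ∂F/∂x = 4x^3
  ∂F/∂y = 2y

so d/dx[F(x, y(x))] = ∂F/∂x + (∂F/∂y)·y' = 0. Rearranging,
  dy/dx = -(∂F/∂x)/(∂F/∂y) = -(4x^3)/(2y) = -2x^3/y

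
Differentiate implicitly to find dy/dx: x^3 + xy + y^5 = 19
Apply d/dx to both sides, remembering that y depends on x. Each occurrence of y therefore brings in a y' = dy/dx via the chain rule.

With F(x, y) equal to the left-hand side minus the right, differentiate F term by term:
  d/dx[x^3] = 3x^2
  d/dx[xy] = x·y' + y
  d/dx[y^5] = 5y^4·y'
  d/dx[-19] = 0
Adding these up, d/dx[F] = 0 becomes
  (3x^2 + y) + (x + 5y^4)·y' = 0,
so isolating y',
  dy/dx = -(3x^2 + y)/(x + 5y^4) = (-3x^2 - y)/(x + 5y^4)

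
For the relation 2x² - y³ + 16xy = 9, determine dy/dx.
Differentiate the relation implicitly: treat y = y(x) and apply the chain rule, so every y-derivative picks up a y' = dy/dx factor.

With everything moved to the left-hand side, differentiate term by term:
  d/dx[2x^2] = 4x
  d/dx[16xy] = 16x·y' + 16y
  d/dx[-y^3] = -3y^2·y'
  d/dx[-9] = 0

Separating the contributions that come from x directly and those that come through y:
  without y':      4x + 16y
  multiplying y':  16x - 3y^2

so (4x + 16y) + (16x - 3y^2)·y' = 0, and therefore
  dy/dx = -(4x + 16y)/(16x - 3y^2) = 4(-x - 4y)/(16x - 3y^2)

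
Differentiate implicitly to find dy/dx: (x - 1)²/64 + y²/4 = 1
Differentiate both sides with respect to x, treating y as y(x). By the chain rule, any term containing y contributes a factor of y' = dy/dx when we differentiate it.

Move every term to one side and write the relation as F(x, y) = 0. Term by term,
  d/dx[y^2/4] = y·y'/2
  d/dx[(x - 1)^2/64] = x/32 - 1/32
  d/dx[-1] = 0

The pieces without y' make up ∂F/∂x and the coefficient of y' is ∂F/∂y:
  ∂F/∂x = x/32 - 1/32,
  ∂F/∂y = y/2.

Since d/dx[F] = ∂F/∂x + (∂F/∂y)·y' = 0, solve for y':
  (∂F/∂y)·y' = -∂F/∂x
  dy/dx = -(∂F/∂x)/(∂F/∂y) = -(x/32 - 1/32)/(y/2)
        = -((x - 1)/32)/(y/2) = (1 - x)/(16y)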